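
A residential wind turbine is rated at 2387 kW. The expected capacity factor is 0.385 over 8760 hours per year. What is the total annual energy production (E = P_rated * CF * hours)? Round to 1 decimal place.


Annual energy = rated_kW * capacity_factor * hours_per_year
Given: P_rated = 2387 kW, CF = 0.385, hours = 8760
E = 2387 * 0.385 * 8760
E = 8050396.2 kWh

8050396.2


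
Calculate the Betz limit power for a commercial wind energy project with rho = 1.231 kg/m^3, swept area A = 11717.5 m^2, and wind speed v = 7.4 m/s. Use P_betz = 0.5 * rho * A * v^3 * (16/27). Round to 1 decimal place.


The Betz coefficient Cp_max = 16/27 = 0.5926
v^3 = 7.4^3 = 405.224
P_betz = 0.5 * rho * A * v^3 * Cp_max
P_betz = 0.5 * 1.231 * 11717.5 * 405.224 * 0.5926
P_betz = 1731866.4 W

1731866.4


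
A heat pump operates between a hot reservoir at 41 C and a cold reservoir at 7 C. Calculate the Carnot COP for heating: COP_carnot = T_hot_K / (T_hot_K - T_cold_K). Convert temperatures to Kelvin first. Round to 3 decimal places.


Convert to Kelvin:
  T_hot = 41 + 273.15 = 314.15 K
  T_cold = 7 + 273.15 = 280.15 K
Apply Carnot COP formula:
  COP = T_hot_K / (T_hot_K - T_cold_K) = 314.15 / 34.0
  COP = 9.240

9.240


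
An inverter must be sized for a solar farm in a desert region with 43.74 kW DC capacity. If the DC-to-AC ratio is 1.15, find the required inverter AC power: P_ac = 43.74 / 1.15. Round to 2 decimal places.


The inverter AC capacity is determined by the DC/AC ratio.
Given: P_dc = 43.74 kW, DC/AC ratio = 1.15
P_ac = P_dc / ratio = 43.74 / 1.15
P_ac = 38.03 kW

38.03


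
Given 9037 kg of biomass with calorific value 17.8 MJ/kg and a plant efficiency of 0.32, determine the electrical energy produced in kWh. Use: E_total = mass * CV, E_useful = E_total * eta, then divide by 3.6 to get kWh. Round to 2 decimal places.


Total energy = mass * CV = 9037 * 17.8 = 160858.6 MJ
Useful energy = total * eta = 160858.6 * 0.32 = 51474.75 MJ
Convert to kWh: 51474.75 / 3.6
Useful energy = 14298.54 kWh

14298.54


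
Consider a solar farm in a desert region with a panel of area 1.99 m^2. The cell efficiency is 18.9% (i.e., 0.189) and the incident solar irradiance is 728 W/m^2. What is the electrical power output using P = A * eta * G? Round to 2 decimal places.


Use the solar power formula P = A * eta * G.
Given: A = 1.99 m^2, eta = 0.189, G = 728 W/m^2
P = 1.99 * 0.189 * 728
P = 273.81 W

273.81


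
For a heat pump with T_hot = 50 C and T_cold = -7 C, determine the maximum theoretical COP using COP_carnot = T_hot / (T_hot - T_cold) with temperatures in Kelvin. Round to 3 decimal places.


Convert to Kelvin:
  T_hot = 50 + 273.15 = 323.15 K
  T_cold = -7 + 273.15 = 266.15 K
Apply Carnot COP formula:
  COP = T_hot_K / (T_hot_K - T_cold_K) = 323.15 / 57.0
  COP = 5.669

5.669


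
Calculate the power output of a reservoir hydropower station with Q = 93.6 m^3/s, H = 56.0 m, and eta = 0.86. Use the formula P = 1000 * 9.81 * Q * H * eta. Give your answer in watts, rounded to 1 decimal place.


Apply the hydropower formula P = rho * g * Q * H * eta
rho * g = 1000 * 9.81 = 9810.0
P = 9810.0 * 93.6 * 56.0 * 0.86
P = 44221282.6 W

44221282.6


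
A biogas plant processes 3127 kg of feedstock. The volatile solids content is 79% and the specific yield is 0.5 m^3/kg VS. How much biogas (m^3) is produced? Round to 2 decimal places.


Compute volatile solids:
  VS = mass * VS_fraction = 3127 * 0.79 = 2470.33 kg
Calculate biogas volume:
  Biogas = VS * specific_yield = 2470.33 * 0.5
  Biogas = 1235.17 m^3

1235.17


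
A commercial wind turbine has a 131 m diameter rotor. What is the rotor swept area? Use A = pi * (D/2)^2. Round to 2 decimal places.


Compute the rotor radius:
  r = D / 2 = 131 / 2 = 65.5 m
Calculate swept area:
  A = pi * r^2 = pi * 65.5^2
  A = 13478.22 m^2

13478.22


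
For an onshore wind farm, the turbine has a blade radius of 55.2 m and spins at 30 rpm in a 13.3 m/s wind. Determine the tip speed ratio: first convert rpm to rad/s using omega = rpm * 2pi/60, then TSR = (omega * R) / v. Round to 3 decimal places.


Convert rotational speed to rad/s:
  omega = 30 * 2 * pi / 60 = 3.1416 rad/s
Compute tip speed:
  v_tip = omega * R = 3.1416 * 55.2 = 173.416 m/s
Tip speed ratio:
  TSR = v_tip / v_wind = 173.416 / 13.3 = 13.039

13.039


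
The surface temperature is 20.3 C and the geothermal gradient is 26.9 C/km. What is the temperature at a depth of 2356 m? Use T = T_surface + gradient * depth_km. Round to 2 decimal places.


Convert depth to km: 2356 / 1000 = 2.356 km
Temperature increase = gradient * depth_km = 26.9 * 2.356 = 63.38 C
Temperature at depth = T_surface + delta_T = 20.3 + 63.38
T = 83.68 C

83.68


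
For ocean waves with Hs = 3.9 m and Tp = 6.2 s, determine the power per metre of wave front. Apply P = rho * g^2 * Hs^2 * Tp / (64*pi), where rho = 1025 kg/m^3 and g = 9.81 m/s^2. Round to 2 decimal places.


Apply wave power formula:
  g^2 = 9.81^2 = 96.2361
  Hs^2 = 3.9^2 = 15.21
  Numerator = rho * g^2 * Hs^2 * Tp = 1025 * 96.2361 * 15.21 * 6.2 = 9302138.12
  Denominator = 64 * pi = 201.0619
  P = 9302138.12 / 201.0619 = 46265.04 W/m

46265.04


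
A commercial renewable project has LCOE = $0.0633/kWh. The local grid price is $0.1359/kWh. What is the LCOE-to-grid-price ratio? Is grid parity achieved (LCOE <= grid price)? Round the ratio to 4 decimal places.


Compare LCOE to grid price:
  LCOE = $0.0633/kWh, Grid price = $0.1359/kWh
  Ratio = LCOE / grid_price = 0.0633 / 0.1359 = 0.4658
  Grid parity achieved (ratio <= 1)? yes

0.4658


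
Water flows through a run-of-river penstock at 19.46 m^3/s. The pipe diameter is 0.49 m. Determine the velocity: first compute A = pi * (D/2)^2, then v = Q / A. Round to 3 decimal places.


Compute pipe cross-sectional area:
  A = pi * (D/2)^2 = pi * (0.49/2)^2 = 0.1886 m^2
Calculate velocity:
  v = Q / A = 19.46 / 0.1886
  v = 103.196 m/s

103.196


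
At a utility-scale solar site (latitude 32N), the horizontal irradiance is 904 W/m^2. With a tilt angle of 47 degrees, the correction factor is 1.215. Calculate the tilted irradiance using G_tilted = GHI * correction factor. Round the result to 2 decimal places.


Identify the given values:
  GHI = 904 W/m^2, tilt correction factor = 1.215
Apply the formula G_tilted = GHI * factor:
  G_tilted = 904 * 1.215
  G_tilted = 1098.36 W/m^2

1098.36


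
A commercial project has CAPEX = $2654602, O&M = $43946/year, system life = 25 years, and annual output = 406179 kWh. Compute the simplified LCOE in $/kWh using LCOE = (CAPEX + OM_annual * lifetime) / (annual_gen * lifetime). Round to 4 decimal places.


Total cost = CAPEX + OM * lifetime = 2654602 + 43946 * 25 = 2654602 + 1098650 = 3753252
Total generation = annual * lifetime = 406179 * 25 = 10154475 kWh
LCOE = 3753252 / 10154475
LCOE = 0.3696 $/kWh

0.3696


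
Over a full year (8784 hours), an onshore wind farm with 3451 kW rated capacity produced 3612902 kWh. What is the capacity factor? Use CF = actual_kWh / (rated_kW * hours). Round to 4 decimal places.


Capacity factor = actual output / maximum possible output
Maximum possible = rated * hours = 3451 * 8784 = 30313584 kWh
CF = 3612902 / 30313584
CF = 0.1192

0.1192


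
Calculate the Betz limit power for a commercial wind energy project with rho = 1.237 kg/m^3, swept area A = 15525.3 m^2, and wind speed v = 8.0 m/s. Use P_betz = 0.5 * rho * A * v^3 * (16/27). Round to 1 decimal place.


The Betz coefficient Cp_max = 16/27 = 0.5926
v^3 = 8.0^3 = 512.0
P_betz = 0.5 * rho * A * v^3 * Cp_max
P_betz = 0.5 * 1.237 * 15525.3 * 512.0 * 0.5926
P_betz = 2913438.7 W

2913438.7


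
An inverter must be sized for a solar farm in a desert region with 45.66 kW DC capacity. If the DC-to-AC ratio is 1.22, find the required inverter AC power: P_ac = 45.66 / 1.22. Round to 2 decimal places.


The inverter AC capacity is determined by the DC/AC ratio.
Given: P_dc = 45.66 kW, DC/AC ratio = 1.22
P_ac = P_dc / ratio = 45.66 / 1.22
P_ac = 37.43 kW

37.43


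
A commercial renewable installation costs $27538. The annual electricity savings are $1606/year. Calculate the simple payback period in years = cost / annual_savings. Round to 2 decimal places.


Simple payback period = initial cost / annual savings
Payback = 27538 / 1606
Payback = 17.15 years

17.15


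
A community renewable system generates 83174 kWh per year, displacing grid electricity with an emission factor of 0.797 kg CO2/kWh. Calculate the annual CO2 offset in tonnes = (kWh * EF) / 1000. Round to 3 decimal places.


CO2 offset in kg = generation * emission_factor
CO2 offset = 83174 * 0.797 = 66289.68 kg
Convert to tonnes:
  CO2 offset = 66289.68 / 1000 = 66.290 tonnes

66.290


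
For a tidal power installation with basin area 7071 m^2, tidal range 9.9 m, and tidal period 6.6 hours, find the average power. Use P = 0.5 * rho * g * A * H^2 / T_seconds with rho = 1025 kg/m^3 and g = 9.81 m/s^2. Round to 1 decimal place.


Convert period to seconds: T = 6.6 * 3600 = 23760.0 s
H^2 = 9.9^2 = 98.01
P = 0.5 * rho * g * A * H^2 / T
P = 0.5 * 1025 * 9.81 * 7071 * 98.01 / 23760.0
P = 146645.1 W

146645.1


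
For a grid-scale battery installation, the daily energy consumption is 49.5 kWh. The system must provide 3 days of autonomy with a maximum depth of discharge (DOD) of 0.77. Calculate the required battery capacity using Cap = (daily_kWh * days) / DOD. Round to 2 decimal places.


Total energy needed = daily * days = 49.5 * 3 = 148.5 kWh
Account for depth of discharge:
  Cap = total_energy / DOD = 148.5 / 0.77
  Cap = 192.86 kWh

192.86


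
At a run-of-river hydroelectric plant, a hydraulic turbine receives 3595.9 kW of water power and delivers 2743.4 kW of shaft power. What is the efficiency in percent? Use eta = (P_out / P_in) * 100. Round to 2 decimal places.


Turbine efficiency = (output power / input power) * 100
eta = (2743.4 / 3595.9) * 100
eta = 76.29%

76.29


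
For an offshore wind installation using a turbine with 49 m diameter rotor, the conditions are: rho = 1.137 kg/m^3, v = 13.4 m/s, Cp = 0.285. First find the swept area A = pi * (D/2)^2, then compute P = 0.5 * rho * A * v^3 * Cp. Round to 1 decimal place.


Step 1 -- Compute swept area:
  A = pi * (D/2)^2 = pi * (49/2)^2 = 1885.74 m^2
Step 2 -- Apply wind power equation:
  P = 0.5 * rho * A * v^3 * Cp
  v^3 = 13.4^3 = 2406.104
  P = 0.5 * 1.137 * 1885.74 * 2406.104 * 0.285
  P = 735142.9 W

735142.9


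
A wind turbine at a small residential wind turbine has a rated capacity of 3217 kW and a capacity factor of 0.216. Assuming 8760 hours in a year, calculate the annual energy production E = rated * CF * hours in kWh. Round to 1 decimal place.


Annual energy = rated_kW * capacity_factor * hours_per_year
Given: P_rated = 3217 kW, CF = 0.216, hours = 8760
E = 3217 * 0.216 * 8760
E = 6087078.7 kWh

6087078.7


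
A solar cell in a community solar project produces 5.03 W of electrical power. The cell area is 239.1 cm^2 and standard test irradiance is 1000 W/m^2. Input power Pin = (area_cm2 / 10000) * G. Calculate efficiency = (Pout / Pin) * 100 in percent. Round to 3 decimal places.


First compute the input power:
  Pin = area_cm2 / 10000 * G = 239.1 / 10000 * 1000 = 23.91 W
Then compute efficiency:
  Efficiency = (Pout / Pin) * 100 = (5.03 / 23.91) * 100
  Efficiency = 21.037%

21.037


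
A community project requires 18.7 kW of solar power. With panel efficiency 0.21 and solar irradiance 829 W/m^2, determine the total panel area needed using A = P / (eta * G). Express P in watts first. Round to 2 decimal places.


Convert target power to watts: P = 18.7 * 1000 = 18700.0 W
Compute denominator: eta * G = 0.21 * 829 = 174.09
Required area A = P / (eta * G) = 18700.0 / 174.09
A = 107.42 m^2

107.42


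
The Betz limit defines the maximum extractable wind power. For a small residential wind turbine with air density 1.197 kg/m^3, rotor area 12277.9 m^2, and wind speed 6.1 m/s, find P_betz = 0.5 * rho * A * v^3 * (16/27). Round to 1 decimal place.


The Betz coefficient Cp_max = 16/27 = 0.5926
v^3 = 6.1^3 = 226.981
P_betz = 0.5 * rho * A * v^3 * Cp_max
P_betz = 0.5 * 1.197 * 12277.9 * 226.981 * 0.5926
P_betz = 988402.8 W

988402.8


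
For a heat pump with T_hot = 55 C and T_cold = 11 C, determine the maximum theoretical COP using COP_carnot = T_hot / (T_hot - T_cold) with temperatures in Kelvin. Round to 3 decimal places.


Convert to Kelvin:
  T_hot = 55 + 273.15 = 328.15 K
  T_cold = 11 + 273.15 = 284.15 K
Apply Carnot COP formula:
  COP = T_hot_K / (T_hot_K - T_cold_K) = 328.15 / 44.0
  COP = 7.458

7.458


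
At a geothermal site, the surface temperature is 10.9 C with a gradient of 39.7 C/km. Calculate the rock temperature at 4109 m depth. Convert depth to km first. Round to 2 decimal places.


Convert depth to km: 4109 / 1000 = 4.109 km
Temperature increase = gradient * depth_km = 39.7 * 4.109 = 163.13 C
Temperature at depth = T_surface + delta_T = 10.9 + 163.13
T = 174.03 C

174.03


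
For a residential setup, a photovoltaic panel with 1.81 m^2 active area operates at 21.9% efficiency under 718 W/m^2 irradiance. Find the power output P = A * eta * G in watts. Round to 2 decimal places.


Use the solar power formula P = A * eta * G.
Given: A = 1.81 m^2, eta = 0.219, G = 718 W/m^2
P = 1.81 * 0.219 * 718
P = 284.61 W

284.61


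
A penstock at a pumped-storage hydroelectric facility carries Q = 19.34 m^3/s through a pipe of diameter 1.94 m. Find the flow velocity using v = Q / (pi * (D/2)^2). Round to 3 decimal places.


Compute pipe cross-sectional area:
  A = pi * (D/2)^2 = pi * (1.94/2)^2 = 2.9559 m^2
Calculate velocity:
  v = Q / A = 19.34 / 2.9559
  v = 6.543 m/s

6.543


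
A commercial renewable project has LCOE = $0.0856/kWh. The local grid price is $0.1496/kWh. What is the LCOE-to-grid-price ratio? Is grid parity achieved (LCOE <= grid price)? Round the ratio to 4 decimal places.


Compare LCOE to grid price:
  LCOE = $0.0856/kWh, Grid price = $0.1496/kWh
  Ratio = LCOE / grid_price = 0.0856 / 0.1496 = 0.5722
  Grid parity achieved (ratio <= 1)? yes

0.5722


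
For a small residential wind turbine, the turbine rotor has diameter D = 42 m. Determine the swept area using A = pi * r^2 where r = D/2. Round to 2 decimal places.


Compute the rotor radius:
  r = D / 2 = 42 / 2 = 21.0 m
Calculate swept area:
  A = pi * r^2 = pi * 21.0^2
  A = 1385.44 m^2

1385.44


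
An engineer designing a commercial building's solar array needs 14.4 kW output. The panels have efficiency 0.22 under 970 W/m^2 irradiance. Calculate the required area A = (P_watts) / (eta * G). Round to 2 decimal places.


Convert target power to watts: P = 14.4 * 1000 = 14400.0 W
Compute denominator: eta * G = 0.22 * 970 = 213.4
Required area A = P / (eta * G) = 14400.0 / 213.4
A = 67.48 m^2

67.48


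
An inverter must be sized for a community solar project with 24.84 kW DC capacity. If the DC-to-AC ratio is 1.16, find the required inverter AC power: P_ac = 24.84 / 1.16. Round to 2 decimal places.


The inverter AC capacity is determined by the DC/AC ratio.
Given: P_dc = 24.84 kW, DC/AC ratio = 1.16
P_ac = P_dc / ratio = 24.84 / 1.16
P_ac = 21.41 kW

21.41


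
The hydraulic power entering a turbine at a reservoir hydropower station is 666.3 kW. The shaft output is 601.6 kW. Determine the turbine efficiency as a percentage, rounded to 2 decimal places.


Turbine efficiency = (output power / input power) * 100
eta = (601.6 / 666.3) * 100
eta = 90.29%

90.29


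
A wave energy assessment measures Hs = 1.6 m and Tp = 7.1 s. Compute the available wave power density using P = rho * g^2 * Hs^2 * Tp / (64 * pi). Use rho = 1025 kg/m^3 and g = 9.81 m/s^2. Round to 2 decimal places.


Apply wave power formula:
  g^2 = 9.81^2 = 96.2361
  Hs^2 = 1.6^2 = 2.56
  Numerator = rho * g^2 * Hs^2 * Tp = 1025 * 96.2361 * 2.56 * 7.1 = 1792917.04
  Denominator = 64 * pi = 201.0619
  P = 1792917.04 / 201.0619 = 8917.24 W/m

8917.24


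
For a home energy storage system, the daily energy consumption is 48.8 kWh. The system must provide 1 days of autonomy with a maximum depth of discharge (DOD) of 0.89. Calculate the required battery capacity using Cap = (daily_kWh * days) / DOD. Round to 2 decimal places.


Total energy needed = daily * days = 48.8 * 1 = 48.8 kWh
Account for depth of discharge:
  Cap = total_energy / DOD = 48.8 / 0.89
  Cap = 54.83 kWh

54.83


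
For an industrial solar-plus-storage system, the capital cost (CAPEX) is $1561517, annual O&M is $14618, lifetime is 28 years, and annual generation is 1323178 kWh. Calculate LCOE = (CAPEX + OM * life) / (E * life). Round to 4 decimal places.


Total cost = CAPEX + OM * lifetime = 1561517 + 14618 * 28 = 1561517 + 409304 = 1970821
Total generation = annual * lifetime = 1323178 * 28 = 37048984 kWh
LCOE = 1970821 / 37048984
LCOE = 0.0532 $/kWh

0.0532


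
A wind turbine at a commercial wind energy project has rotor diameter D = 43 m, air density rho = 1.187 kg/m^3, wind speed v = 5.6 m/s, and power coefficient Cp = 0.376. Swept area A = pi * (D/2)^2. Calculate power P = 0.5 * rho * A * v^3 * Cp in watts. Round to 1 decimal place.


Step 1 -- Compute swept area:
  A = pi * (D/2)^2 = pi * (43/2)^2 = 1452.2 m^2
Step 2 -- Apply wind power equation:
  P = 0.5 * rho * A * v^3 * Cp
  v^3 = 5.6^3 = 175.616
  P = 0.5 * 1.187 * 1452.2 * 175.616 * 0.376
  P = 56911.4 W

56911.4


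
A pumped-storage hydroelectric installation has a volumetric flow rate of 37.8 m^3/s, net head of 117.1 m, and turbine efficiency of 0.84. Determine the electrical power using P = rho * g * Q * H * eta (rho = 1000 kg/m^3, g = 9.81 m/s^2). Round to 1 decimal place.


Apply the hydropower formula P = rho * g * Q * H * eta
rho * g = 1000 * 9.81 = 9810.0
P = 9810.0 * 37.8 * 117.1 * 0.84
P = 36475141.8 W

36475141.8


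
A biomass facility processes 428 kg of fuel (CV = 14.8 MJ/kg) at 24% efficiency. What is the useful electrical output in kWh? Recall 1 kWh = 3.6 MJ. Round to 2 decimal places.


Total energy = mass * CV = 428 * 14.8 = 6334.4 MJ
Useful energy = total * eta = 6334.4 * 0.24 = 1520.26 MJ
Convert to kWh: 1520.26 / 3.6
Useful energy = 422.29 kWh

422.29


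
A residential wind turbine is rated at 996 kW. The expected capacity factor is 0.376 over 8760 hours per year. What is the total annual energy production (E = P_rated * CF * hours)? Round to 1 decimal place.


Annual energy = rated_kW * capacity_factor * hours_per_year
Given: P_rated = 996 kW, CF = 0.376, hours = 8760
E = 996 * 0.376 * 8760
E = 3280585.0 kWh

3280585.0


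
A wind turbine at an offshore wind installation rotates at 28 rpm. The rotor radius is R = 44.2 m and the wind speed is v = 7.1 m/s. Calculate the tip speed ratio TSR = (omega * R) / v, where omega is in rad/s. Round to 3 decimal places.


Convert rotational speed to rad/s:
  omega = 28 * 2 * pi / 60 = 2.9322 rad/s
Compute tip speed:
  v_tip = omega * R = 2.9322 * 44.2 = 129.601 m/s
Tip speed ratio:
  TSR = v_tip / v_wind = 129.601 / 7.1 = 18.254

18.254


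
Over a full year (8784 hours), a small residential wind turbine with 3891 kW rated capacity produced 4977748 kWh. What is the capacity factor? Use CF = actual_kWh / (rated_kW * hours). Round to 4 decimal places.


Capacity factor = actual output / maximum possible output
Maximum possible = rated * hours = 3891 * 8784 = 34178544 kWh
CF = 4977748 / 34178544
CF = 0.1456

0.1456


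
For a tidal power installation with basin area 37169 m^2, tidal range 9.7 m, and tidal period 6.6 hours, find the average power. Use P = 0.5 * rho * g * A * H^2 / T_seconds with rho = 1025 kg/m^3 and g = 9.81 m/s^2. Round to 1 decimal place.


Convert period to seconds: T = 6.6 * 3600 = 23760.0 s
H^2 = 9.7^2 = 94.09
P = 0.5 * rho * g * A * H^2 / T
P = 0.5 * 1025 * 9.81 * 37169 * 94.09 / 23760.0
P = 740015.4 W

740015.4


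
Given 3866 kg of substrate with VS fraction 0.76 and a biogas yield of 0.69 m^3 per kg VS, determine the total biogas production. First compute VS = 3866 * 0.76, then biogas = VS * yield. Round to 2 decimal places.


Compute volatile solids:
  VS = mass * VS_fraction = 3866 * 0.76 = 2938.16 kg
Calculate biogas volume:
  Biogas = VS * specific_yield = 2938.16 * 0.69
  Biogas = 2027.33 m^3

2027.33


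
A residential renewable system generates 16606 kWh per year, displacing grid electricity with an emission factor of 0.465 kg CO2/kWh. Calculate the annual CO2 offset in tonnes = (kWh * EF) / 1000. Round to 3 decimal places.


CO2 offset in kg = generation * emission_factor
CO2 offset = 16606 * 0.465 = 7721.79 kg
Convert to tonnes:
  CO2 offset = 7721.79 / 1000 = 7.722 tonnes

7.722


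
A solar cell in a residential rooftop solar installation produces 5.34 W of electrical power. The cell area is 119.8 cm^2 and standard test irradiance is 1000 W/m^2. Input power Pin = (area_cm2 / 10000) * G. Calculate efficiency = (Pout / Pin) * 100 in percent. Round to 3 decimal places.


First compute the input power:
  Pin = area_cm2 / 10000 * G = 119.8 / 10000 * 1000 = 11.98 W
Then compute efficiency:
  Efficiency = (Pout / Pin) * 100 = (5.34 / 11.98) * 100
  Efficiency = 44.574%

44.574


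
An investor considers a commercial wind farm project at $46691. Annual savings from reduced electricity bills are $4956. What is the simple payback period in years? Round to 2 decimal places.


Simple payback period = initial cost / annual savings
Payback = 46691 / 4956
Payback = 9.42 years

9.42


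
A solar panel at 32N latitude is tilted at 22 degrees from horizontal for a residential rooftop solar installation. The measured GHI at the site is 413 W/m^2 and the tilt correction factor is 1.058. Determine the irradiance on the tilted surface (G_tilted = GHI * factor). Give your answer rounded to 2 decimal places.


Identify the given values:
  GHI = 413 W/m^2, tilt correction factor = 1.058
Apply the formula G_tilted = GHI * factor:
  G_tilted = 413 * 1.058
  G_tilted = 436.95 W/m^2

436.95


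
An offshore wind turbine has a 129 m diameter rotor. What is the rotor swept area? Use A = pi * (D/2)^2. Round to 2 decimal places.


Compute the rotor radius:
  r = D / 2 = 129 / 2 = 64.5 m
Calculate swept area:
  A = pi * r^2 = pi * 64.5^2
  A = 13069.81 m^2

13069.81


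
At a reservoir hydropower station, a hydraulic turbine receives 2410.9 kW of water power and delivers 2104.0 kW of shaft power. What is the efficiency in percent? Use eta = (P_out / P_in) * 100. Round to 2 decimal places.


Turbine efficiency = (output power / input power) * 100
eta = (2104.0 / 2410.9) * 100
eta = 87.27%

87.27


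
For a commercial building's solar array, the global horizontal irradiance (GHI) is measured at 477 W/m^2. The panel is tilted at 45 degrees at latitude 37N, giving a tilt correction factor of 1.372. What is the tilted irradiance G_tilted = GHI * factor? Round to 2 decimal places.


Identify the given values:
  GHI = 477 W/m^2, tilt correction factor = 1.372
Apply the formula G_tilted = GHI * factor:
  G_tilted = 477 * 1.372
  G_tilted = 654.44 W/m^2

654.44


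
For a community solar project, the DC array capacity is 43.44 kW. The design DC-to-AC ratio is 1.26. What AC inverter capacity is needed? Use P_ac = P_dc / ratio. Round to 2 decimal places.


The inverter AC capacity is determined by the DC/AC ratio.
Given: P_dc = 43.44 kW, DC/AC ratio = 1.26
P_ac = P_dc / ratio = 43.44 / 1.26
P_ac = 34.48 kW

34.48


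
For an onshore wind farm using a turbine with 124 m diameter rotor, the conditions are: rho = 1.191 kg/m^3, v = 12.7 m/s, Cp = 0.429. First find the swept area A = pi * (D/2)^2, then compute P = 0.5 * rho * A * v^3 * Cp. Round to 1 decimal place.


Step 1 -- Compute swept area:
  A = pi * (D/2)^2 = pi * (124/2)^2 = 12076.28 m^2
Step 2 -- Apply wind power equation:
  P = 0.5 * rho * A * v^3 * Cp
  v^3 = 12.7^3 = 2048.383
  P = 0.5 * 1.191 * 12076.28 * 2048.383 * 0.429
  P = 6319511.0 W

6319511.0


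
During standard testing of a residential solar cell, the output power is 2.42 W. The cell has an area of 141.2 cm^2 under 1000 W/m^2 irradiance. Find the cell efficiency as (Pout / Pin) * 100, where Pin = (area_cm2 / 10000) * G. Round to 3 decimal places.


First compute the input power:
  Pin = area_cm2 / 10000 * G = 141.2 / 10000 * 1000 = 14.12 W
Then compute efficiency:
  Efficiency = (Pout / Pin) * 100 = (2.42 / 14.12) * 100
  Efficiency = 17.139%

17.139


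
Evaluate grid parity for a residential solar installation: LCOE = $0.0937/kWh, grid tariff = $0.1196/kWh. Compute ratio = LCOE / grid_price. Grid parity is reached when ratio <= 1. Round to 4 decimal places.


Compare LCOE to grid price:
  LCOE = $0.0937/kWh, Grid price = $0.1196/kWh
  Ratio = LCOE / grid_price = 0.0937 / 0.1196 = 0.7834
  Grid parity achieved (ratio <= 1)? yes

0.7834


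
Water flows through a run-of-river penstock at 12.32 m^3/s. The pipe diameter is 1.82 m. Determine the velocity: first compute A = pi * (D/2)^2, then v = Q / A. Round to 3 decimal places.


Compute pipe cross-sectional area:
  A = pi * (D/2)^2 = pi * (1.82/2)^2 = 2.6016 m^2
Calculate velocity:
  v = Q / A = 12.32 / 2.6016
  v = 4.736 m/s

4.736


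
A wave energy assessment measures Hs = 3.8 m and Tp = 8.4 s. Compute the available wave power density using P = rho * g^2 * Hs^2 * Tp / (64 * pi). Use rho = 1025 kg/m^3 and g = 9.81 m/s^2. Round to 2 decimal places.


Apply wave power formula:
  g^2 = 9.81^2 = 96.2361
  Hs^2 = 3.8^2 = 14.44
  Numerator = rho * g^2 * Hs^2 * Tp = 1025 * 96.2361 * 14.44 * 8.4 = 11964880.34
  Denominator = 64 * pi = 201.0619
  P = 11964880.34 / 201.0619 = 59508.43 W/m

59508.43


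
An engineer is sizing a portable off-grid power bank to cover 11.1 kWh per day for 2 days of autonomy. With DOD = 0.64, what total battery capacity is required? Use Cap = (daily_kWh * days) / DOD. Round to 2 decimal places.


Total energy needed = daily * days = 11.1 * 2 = 22.2 kWh
Account for depth of discharge:
  Cap = total_energy / DOD = 22.2 / 0.64
  Cap = 34.69 kWh

34.69


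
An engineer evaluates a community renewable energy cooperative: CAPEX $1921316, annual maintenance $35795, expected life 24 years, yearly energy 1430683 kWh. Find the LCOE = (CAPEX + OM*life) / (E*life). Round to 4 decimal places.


Total cost = CAPEX + OM * lifetime = 1921316 + 35795 * 24 = 1921316 + 859080 = 2780396
Total generation = annual * lifetime = 1430683 * 24 = 34336392 kWh
LCOE = 2780396 / 34336392
LCOE = 0.0810 $/kWh

0.0810


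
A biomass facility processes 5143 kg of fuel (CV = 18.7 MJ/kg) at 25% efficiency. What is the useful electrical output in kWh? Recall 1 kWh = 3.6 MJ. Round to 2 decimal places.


Total energy = mass * CV = 5143 * 18.7 = 96174.1 MJ
Useful energy = total * eta = 96174.1 * 0.25 = 24043.53 MJ
Convert to kWh: 24043.53 / 3.6
Useful energy = 6678.76 kWh

6678.76


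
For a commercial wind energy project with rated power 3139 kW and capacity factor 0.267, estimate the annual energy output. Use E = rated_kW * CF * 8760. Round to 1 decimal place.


Annual energy = rated_kW * capacity_factor * hours_per_year
Given: P_rated = 3139 kW, CF = 0.267, hours = 8760
E = 3139 * 0.267 * 8760
E = 7341869.9 kWh

7341869.9


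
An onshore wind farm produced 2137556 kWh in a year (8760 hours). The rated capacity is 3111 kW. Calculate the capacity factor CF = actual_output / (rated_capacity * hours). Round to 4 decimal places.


Capacity factor = actual output / maximum possible output
Maximum possible = rated * hours = 3111 * 8760 = 27252360 kWh
CF = 2137556 / 27252360
CF = 0.0784

0.0784


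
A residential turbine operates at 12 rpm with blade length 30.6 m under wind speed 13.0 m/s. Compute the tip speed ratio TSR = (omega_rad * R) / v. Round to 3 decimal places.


Convert rotational speed to rad/s:
  omega = 12 * 2 * pi / 60 = 1.2566 rad/s
Compute tip speed:
  v_tip = omega * R = 1.2566 * 30.6 = 38.453 m/s
Tip speed ratio:
  TSR = v_tip / v_wind = 38.453 / 13.0 = 2.958

2.958


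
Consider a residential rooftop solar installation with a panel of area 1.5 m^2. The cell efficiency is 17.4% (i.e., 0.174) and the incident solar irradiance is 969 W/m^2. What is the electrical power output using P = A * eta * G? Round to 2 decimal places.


Use the solar power formula P = A * eta * G.
Given: A = 1.5 m^2, eta = 0.174, G = 969 W/m^2
P = 1.5 * 0.174 * 969
P = 252.91 W

252.91


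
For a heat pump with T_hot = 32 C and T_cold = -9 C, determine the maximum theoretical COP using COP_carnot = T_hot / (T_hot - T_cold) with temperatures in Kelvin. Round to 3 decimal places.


Convert to Kelvin:
  T_hot = 32 + 273.15 = 305.15 K
  T_cold = -9 + 273.15 = 264.15 K
Apply Carnot COP formula:
  COP = T_hot_K / (T_hot_K - T_cold_K) = 305.15 / 41.0
  COP = 7.443

7.443


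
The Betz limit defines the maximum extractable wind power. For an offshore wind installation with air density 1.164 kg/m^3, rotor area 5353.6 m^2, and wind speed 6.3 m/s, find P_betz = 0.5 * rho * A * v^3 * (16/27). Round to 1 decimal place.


The Betz coefficient Cp_max = 16/27 = 0.5926
v^3 = 6.3^3 = 250.047
P_betz = 0.5 * rho * A * v^3 * Cp_max
P_betz = 0.5 * 1.164 * 5353.6 * 250.047 * 0.5926
P_betz = 461686.1 W

461686.1


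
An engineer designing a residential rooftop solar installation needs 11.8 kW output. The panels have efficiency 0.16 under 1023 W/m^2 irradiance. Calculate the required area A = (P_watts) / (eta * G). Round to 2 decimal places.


Convert target power to watts: P = 11.8 * 1000 = 11800.0 W
Compute denominator: eta * G = 0.16 * 1023 = 163.68
Required area A = P / (eta * G) = 11800.0 / 163.68
A = 72.09 m^2

72.09


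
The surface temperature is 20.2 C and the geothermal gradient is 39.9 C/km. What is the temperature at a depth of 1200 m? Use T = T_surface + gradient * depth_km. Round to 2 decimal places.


Convert depth to km: 1200 / 1000 = 1.2 km
Temperature increase = gradient * depth_km = 39.9 * 1.2 = 47.88 C
Temperature at depth = T_surface + delta_T = 20.2 + 47.88
T = 68.08 C

68.08


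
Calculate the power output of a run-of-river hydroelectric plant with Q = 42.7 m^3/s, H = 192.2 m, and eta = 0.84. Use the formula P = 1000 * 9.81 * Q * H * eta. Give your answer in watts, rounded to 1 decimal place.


Apply the hydropower formula P = rho * g * Q * H * eta
rho * g = 1000 * 9.81 = 9810.0
P = 9810.0 * 42.7 * 192.2 * 0.84
P = 67628468.4 W

67628468.4


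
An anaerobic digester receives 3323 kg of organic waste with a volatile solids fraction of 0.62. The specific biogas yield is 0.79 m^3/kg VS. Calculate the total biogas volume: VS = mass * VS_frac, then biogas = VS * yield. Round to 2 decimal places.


Compute volatile solids:
  VS = mass * VS_fraction = 3323 * 0.62 = 2060.26 kg
Calculate biogas volume:
  Biogas = VS * specific_yield = 2060.26 * 0.79
  Biogas = 1627.61 m^3

1627.61


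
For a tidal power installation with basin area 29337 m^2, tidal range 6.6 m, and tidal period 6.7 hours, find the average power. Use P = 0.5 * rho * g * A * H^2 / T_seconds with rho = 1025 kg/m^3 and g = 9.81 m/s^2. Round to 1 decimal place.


Convert period to seconds: T = 6.7 * 3600 = 24120.0 s
H^2 = 6.6^2 = 43.56
P = 0.5 * rho * g * A * H^2 / T
P = 0.5 * 1025 * 9.81 * 29337 * 43.56 / 24120.0
P = 266372.4 W

266372.4


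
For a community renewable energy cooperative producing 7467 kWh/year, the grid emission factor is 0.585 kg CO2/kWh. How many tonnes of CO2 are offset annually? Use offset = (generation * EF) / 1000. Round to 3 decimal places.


CO2 offset in kg = generation * emission_factor
CO2 offset = 7467 * 0.585 = 4368.2 kg
Convert to tonnes:
  CO2 offset = 4368.2 / 1000 = 4.368 tonnes

4.368


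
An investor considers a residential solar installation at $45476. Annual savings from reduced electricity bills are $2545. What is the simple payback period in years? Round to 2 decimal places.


Simple payback period = initial cost / annual savings
Payback = 45476 / 2545
Payback = 17.87 years

17.87


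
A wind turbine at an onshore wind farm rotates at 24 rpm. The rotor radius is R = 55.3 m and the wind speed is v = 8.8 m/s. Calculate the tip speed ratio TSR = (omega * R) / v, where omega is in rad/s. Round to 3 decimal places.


Convert rotational speed to rad/s:
  omega = 24 * 2 * pi / 60 = 2.5133 rad/s
Compute tip speed:
  v_tip = omega * R = 2.5133 * 55.3 = 138.984 m/s
Tip speed ratio:
  TSR = v_tip / v_wind = 138.984 / 8.8 = 15.794

15.794


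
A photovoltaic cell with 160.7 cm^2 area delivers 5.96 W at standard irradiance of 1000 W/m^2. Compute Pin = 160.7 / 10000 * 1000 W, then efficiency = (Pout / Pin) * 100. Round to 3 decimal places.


First compute the input power:
  Pin = area_cm2 / 10000 * G = 160.7 / 10000 * 1000 = 16.07 W
Then compute efficiency:
  Efficiency = (Pout / Pin) * 100 = (5.96 / 16.07) * 100
  Efficiency = 37.088%

37.088


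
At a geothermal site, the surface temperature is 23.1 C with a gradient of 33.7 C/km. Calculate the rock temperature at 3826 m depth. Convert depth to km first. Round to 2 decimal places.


Convert depth to km: 3826 / 1000 = 3.826 km
Temperature increase = gradient * depth_km = 33.7 * 3.826 = 128.94 C
Temperature at depth = T_surface + delta_T = 23.1 + 128.94
T = 152.04 C

152.04


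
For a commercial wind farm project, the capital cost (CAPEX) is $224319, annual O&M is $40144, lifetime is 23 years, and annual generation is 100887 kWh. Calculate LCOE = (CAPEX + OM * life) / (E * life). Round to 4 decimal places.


Total cost = CAPEX + OM * lifetime = 224319 + 40144 * 23 = 224319 + 923312 = 1147631
Total generation = annual * lifetime = 100887 * 23 = 2320401 kWh
LCOE = 1147631 / 2320401
LCOE = 0.4946 $/kWh

0.4946


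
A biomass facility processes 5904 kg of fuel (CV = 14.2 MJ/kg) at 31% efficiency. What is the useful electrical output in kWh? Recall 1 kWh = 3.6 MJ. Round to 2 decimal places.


Total energy = mass * CV = 5904 * 14.2 = 83836.8 MJ
Useful energy = total * eta = 83836.8 * 0.31 = 25989.41 MJ
Convert to kWh: 25989.41 / 3.6
Useful energy = 7219.28 kWh

7219.28


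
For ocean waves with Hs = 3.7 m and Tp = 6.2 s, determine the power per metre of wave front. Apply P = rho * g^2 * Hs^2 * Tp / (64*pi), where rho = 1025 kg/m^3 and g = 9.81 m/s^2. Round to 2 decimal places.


Apply wave power formula:
  g^2 = 9.81^2 = 96.2361
  Hs^2 = 3.7^2 = 13.69
  Numerator = rho * g^2 * Hs^2 * Tp = 1025 * 96.2361 * 13.69 * 6.2 = 8372535.89
  Denominator = 64 * pi = 201.0619
  P = 8372535.89 / 201.0619 = 41641.58 W/m

41641.58


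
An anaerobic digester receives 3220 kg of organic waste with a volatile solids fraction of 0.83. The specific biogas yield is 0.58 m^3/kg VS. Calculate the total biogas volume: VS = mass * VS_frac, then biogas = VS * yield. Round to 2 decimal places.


Compute volatile solids:
  VS = mass * VS_fraction = 3220 * 0.83 = 2672.6 kg
Calculate biogas volume:
  Biogas = VS * specific_yield = 2672.6 * 0.58
  Biogas = 1550.11 m^3

1550.11


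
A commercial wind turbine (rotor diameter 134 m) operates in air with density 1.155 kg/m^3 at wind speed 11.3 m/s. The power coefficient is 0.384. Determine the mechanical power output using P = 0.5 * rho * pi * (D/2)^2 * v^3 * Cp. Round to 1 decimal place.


Step 1 -- Compute swept area:
  A = pi * (D/2)^2 = pi * (134/2)^2 = 14102.61 m^2
Step 2 -- Apply wind power equation:
  P = 0.5 * rho * A * v^3 * Cp
  v^3 = 11.3^3 = 1442.897
  P = 0.5 * 1.155 * 14102.61 * 1442.897 * 0.384
  P = 4512508.4 W

4512508.4


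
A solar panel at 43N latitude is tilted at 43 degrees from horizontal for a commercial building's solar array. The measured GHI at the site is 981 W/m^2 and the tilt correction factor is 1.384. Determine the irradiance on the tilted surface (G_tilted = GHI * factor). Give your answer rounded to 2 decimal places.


Identify the given values:
  GHI = 981 W/m^2, tilt correction factor = 1.384
Apply the formula G_tilted = GHI * factor:
  G_tilted = 981 * 1.384
  G_tilted = 1357.70 W/m^2

1357.70


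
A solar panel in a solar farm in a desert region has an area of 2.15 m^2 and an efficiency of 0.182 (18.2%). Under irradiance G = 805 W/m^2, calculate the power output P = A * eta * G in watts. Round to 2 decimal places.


Use the solar power formula P = A * eta * G.
Given: A = 2.15 m^2, eta = 0.182, G = 805 W/m^2
P = 2.15 * 0.182 * 805
P = 315.00 W

315.00


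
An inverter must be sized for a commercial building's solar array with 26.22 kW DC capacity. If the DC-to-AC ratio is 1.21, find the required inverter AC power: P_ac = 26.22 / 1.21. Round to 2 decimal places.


The inverter AC capacity is determined by the DC/AC ratio.
Given: P_dc = 26.22 kW, DC/AC ratio = 1.21
P_ac = P_dc / ratio = 26.22 / 1.21
P_ac = 21.67 kW

21.67


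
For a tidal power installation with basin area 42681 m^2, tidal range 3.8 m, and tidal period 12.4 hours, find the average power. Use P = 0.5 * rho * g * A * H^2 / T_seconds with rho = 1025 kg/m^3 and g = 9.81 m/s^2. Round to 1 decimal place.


Convert period to seconds: T = 12.4 * 3600 = 44640.0 s
H^2 = 3.8^2 = 14.44
P = 0.5 * rho * g * A * H^2 / T
P = 0.5 * 1025 * 9.81 * 42681 * 14.44 / 44640.0
P = 69412.9 W

69412.9


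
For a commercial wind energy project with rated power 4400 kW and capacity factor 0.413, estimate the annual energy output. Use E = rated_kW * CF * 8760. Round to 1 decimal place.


Annual energy = rated_kW * capacity_factor * hours_per_year
Given: P_rated = 4400 kW, CF = 0.413, hours = 8760
E = 4400 * 0.413 * 8760
E = 15918672.0 kWh

15918672.0


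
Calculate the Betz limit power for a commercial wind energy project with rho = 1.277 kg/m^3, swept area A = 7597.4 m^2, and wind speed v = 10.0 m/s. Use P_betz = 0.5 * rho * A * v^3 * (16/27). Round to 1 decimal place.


The Betz coefficient Cp_max = 16/27 = 0.5926
v^3 = 10.0^3 = 1000.0
P_betz = 0.5 * rho * A * v^3 * Cp_max
P_betz = 0.5 * 1.277 * 7597.4 * 1000.0 * 0.5926
P_betz = 2874631.1 W

2874631.1


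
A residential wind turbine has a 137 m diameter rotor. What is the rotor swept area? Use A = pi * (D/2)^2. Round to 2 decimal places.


Compute the rotor radius:
  r = D / 2 = 137 / 2 = 68.5 m
Calculate swept area:
  A = pi * r^2 = pi * 68.5^2
  A = 14741.14 m^2

14741.14


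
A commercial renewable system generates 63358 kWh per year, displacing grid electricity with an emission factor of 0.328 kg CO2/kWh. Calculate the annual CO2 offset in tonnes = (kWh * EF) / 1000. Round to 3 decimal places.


CO2 offset in kg = generation * emission_factor
CO2 offset = 63358 * 0.328 = 20781.42 kg
Convert to tonnes:
  CO2 offset = 20781.42 / 1000 = 20.781 tonnes

20.781


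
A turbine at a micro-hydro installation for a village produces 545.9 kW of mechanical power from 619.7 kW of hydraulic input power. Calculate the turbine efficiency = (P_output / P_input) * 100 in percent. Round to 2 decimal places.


Turbine efficiency = (output power / input power) * 100
eta = (545.9 / 619.7) * 100
eta = 88.09%

88.09


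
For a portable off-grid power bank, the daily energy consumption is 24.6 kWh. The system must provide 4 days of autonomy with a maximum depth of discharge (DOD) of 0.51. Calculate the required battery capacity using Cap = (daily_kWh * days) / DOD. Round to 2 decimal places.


Total energy needed = daily * days = 24.6 * 4 = 98.4 kWh
Account for depth of discharge:
  Cap = total_energy / DOD = 98.4 / 0.51
  Cap = 192.94 kWh

192.94


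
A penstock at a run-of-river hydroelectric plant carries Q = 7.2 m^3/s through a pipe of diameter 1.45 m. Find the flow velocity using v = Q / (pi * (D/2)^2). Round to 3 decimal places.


Compute pipe cross-sectional area:
  A = pi * (D/2)^2 = pi * (1.45/2)^2 = 1.6513 m^2
Calculate velocity:
  v = Q / A = 7.2 / 1.6513
  v = 4.360 m/s

4.360


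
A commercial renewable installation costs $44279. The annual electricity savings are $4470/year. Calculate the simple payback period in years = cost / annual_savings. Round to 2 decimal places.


Simple payback period = initial cost / annual savings
Payback = 44279 / 4470
Payback = 9.91 years

9.91
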